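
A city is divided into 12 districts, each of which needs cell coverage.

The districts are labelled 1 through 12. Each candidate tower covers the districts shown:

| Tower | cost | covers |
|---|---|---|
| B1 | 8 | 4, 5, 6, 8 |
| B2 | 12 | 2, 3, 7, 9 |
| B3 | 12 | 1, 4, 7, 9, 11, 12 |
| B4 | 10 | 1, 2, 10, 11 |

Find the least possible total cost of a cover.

42

B1, B2, B3, B4 together cover every district (B1 ∪ B2 ∪ B3 ∪ B4 = {1, 2, 3, 4, 5, 6, 7, 8, 9, 10, 11, 12}); total cost 8 + 12 + 12 + 10 = 42.
No covering selection has total cost below 42.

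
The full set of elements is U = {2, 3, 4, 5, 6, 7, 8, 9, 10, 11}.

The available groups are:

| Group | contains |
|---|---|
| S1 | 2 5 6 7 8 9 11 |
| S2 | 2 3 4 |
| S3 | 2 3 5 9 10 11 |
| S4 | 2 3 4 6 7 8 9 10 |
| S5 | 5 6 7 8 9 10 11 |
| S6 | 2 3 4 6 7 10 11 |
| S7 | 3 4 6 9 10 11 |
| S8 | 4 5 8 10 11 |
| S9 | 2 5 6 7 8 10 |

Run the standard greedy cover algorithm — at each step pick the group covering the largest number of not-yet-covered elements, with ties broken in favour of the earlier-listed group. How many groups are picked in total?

2

Greedy: pick S4 (covers 8 new) → pick S1 (covers 2 new). Total picks: 2.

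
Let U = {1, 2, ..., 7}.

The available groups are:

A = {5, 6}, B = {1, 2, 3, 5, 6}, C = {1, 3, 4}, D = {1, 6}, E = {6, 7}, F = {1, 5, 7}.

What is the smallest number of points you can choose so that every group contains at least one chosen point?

2

Take H = {1, 6}. Each listed group contains at least one of these, so H is a hitting set of size 2.
The groups A, C are pairwise disjoint, so any hitting set needs a separate point for each — at least 2. Hence 2 is optimal.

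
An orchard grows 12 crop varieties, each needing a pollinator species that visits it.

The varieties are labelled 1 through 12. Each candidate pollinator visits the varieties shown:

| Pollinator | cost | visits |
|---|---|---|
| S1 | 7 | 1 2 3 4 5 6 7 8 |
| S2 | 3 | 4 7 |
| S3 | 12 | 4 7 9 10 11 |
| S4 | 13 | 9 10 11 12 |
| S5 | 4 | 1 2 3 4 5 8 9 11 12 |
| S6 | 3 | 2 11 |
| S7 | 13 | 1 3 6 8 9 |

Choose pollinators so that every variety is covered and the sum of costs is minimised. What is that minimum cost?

S1, S4 together cover every variety (S1 ∪ S4 = {1, 2, 3, 4, 5, 6, 7, 8, 9, 10, 11, 12}); total cost 7 + 13 = 20.
The greedy pick S5, S2, S1, S3 costs 26; no covering selection beats 20.

20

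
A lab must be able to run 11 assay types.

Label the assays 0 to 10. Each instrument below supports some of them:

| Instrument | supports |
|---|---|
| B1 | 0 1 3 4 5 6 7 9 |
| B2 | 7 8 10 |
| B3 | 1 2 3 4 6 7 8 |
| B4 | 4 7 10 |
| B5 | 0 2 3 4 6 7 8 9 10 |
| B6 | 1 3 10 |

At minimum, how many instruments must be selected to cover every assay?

2

Take {B1, B5}. Their union is {0, 1, 2, 3, 4, 5, 6, 7, 8, 9, 10}, which is all 11 assays.
No single instrument has all 11 assays (the largest, B5, has 9), so 2 is optimal.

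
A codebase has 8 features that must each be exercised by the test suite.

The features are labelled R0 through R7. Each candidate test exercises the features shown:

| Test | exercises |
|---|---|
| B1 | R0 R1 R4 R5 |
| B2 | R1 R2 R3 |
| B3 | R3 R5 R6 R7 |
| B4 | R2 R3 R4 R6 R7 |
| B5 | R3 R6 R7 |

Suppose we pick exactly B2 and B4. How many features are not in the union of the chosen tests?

2

Union of B2, B4 = {R1, R2, R3, R4, R6, R7}.
Not covered: R0, R5 — 2 features.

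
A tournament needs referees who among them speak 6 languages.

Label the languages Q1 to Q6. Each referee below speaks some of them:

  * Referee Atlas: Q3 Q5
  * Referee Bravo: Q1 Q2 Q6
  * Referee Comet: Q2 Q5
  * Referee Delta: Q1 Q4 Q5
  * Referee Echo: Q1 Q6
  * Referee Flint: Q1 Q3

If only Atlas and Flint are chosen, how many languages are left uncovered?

Union of Atlas, Flint = {Q1, Q3, Q5}.
Not covered: Q2, Q4, Q6 — 3 languages.

3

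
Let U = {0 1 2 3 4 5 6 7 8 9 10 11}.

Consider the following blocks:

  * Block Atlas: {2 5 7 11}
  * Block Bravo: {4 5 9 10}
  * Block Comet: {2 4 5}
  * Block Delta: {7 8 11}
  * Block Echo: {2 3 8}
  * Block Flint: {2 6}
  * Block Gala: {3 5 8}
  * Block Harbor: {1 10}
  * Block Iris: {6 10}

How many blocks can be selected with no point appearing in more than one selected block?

Delta, Flint, Harbor are pairwise disjoint (Delta={7,8,11}; Flint={2,6}; Harbor={1,10}).
Every remaining block overlaps one of these, and no 4 of the listed blocks are pairwise disjoint, so 3 is the maximum.

3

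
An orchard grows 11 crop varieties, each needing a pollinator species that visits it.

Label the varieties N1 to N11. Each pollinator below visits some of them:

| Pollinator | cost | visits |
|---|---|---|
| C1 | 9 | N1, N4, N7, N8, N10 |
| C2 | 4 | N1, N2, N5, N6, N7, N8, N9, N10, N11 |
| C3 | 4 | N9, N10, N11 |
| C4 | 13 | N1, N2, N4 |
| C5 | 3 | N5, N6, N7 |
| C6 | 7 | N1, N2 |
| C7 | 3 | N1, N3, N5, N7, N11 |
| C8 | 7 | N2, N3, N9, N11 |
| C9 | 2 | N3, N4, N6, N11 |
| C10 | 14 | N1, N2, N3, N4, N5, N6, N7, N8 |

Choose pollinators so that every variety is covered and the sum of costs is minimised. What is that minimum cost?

6

C2, C9 together cover every variety (C2 ∪ C9 = {N1, N2, N3, N4, N5, N6, N7, N8, N9, N10, N11}); total cost 4 + 2 = 6.
No covering selection has total cost below 6.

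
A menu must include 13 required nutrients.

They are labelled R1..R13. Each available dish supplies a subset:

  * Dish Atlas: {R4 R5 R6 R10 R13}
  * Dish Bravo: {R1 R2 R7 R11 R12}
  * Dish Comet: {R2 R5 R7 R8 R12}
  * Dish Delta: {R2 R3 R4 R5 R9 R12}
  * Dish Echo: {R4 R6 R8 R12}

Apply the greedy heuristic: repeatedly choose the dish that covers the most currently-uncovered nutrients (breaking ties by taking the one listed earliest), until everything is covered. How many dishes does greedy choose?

4

Greedy: pick Delta (covers 6 new) → pick Atlas (covers 3 new) → pick Bravo (covers 3 new) → pick Comet (covers 1 new). Total picks: 4.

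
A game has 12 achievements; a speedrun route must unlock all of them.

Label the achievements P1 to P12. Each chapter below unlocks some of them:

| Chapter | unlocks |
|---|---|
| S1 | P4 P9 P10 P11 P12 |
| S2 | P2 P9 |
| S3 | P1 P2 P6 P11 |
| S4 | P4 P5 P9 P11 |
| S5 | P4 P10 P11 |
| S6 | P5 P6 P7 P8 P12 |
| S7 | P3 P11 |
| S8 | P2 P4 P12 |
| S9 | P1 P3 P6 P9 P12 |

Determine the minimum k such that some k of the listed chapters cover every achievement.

4

Take {S5, S6, S8, S9}. Their union is {P1, P2, P3, P4, P5, P6, P7, P8, P9, P10, P11, P12}, which is all 12 achievements.
No 3 of the 9 chapters cover everything (all 84 combinations miss at least one achievement), so 4 is optimal.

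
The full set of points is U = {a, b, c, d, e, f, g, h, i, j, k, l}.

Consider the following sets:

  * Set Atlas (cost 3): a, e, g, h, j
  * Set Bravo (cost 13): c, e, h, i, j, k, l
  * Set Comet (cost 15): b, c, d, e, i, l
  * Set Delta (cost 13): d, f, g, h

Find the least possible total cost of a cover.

44

Atlas, Bravo, Comet, Delta together cover every point (Atlas ∪ Bravo ∪ Comet ∪ Delta = {a, b, c, d, e, f, g, h, i, j, k, l}); total cost 3 + 13 + 15 + 13 = 44.
No covering selection has total cost below 44.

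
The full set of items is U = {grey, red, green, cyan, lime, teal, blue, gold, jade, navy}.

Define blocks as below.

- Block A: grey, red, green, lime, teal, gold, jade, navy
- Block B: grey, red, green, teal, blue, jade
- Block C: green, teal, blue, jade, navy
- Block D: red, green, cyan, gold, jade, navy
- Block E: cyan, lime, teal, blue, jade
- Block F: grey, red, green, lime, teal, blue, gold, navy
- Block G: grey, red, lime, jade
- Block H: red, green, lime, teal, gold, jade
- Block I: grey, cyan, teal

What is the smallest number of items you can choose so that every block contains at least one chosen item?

2

The 2 items {teal, jade} hit every block.
No single item lies in every block, so at least 2 are needed and 2 is optimal.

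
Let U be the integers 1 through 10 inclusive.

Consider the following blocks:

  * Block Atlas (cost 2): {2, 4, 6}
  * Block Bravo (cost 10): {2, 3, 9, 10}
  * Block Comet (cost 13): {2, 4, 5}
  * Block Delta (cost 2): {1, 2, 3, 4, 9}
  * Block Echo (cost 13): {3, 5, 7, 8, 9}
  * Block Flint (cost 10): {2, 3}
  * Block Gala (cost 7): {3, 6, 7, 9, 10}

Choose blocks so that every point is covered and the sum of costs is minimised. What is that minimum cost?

22

Delta, Echo, Gala together cover every point (Delta ∪ Echo ∪ Gala = {1, 2, 3, 4, 5, 6, 7, 8, 9, 10}); total cost 2 + 13 + 7 = 22.
The greedy pick Delta, Atlas, Gala, Echo costs 24; no covering selection beats 22.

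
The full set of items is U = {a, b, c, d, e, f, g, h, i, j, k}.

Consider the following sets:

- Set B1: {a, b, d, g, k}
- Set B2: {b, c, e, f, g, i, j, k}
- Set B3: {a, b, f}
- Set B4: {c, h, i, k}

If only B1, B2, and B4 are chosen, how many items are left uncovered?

Union of B1, B2, B4 = {a, b, c, d, e, f, g, h, i, j, k} — that's every item, so 0 are uncovered.

0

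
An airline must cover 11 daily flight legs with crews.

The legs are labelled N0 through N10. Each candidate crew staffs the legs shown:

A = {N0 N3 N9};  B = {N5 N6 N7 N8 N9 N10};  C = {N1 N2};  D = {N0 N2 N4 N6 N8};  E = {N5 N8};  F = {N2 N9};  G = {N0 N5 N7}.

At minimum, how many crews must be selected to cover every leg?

4

Take {A, B, C, D}. Their union is {N0, N1, N2, N3, N4, N5, N6, N7, N8, N9, N10}, which is all 11 legs.
No 3 of the 7 crews cover everything (all 35 combinations miss at least one leg), so 4 is optimal.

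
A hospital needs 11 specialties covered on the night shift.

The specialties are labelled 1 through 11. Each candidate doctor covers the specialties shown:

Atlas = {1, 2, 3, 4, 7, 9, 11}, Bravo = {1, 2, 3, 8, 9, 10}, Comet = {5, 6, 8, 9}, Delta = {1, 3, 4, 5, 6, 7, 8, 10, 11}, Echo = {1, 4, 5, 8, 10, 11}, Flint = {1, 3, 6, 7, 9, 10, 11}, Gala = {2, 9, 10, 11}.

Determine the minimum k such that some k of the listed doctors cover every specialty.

2

Bravo and Delta together: Bravo ∪ Delta = {1, 2, 3, 4, 5, 6, 7, 8, 9, 10, 11} — every specialty is covered.
No single doctor has all 11 specialties (the largest, Delta, has 9), so 2 is optimal.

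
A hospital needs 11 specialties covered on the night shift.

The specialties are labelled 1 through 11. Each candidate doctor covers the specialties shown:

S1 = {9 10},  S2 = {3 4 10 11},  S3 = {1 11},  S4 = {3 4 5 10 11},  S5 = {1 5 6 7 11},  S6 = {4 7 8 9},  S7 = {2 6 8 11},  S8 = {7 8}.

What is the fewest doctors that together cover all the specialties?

Take {S1, S2, S5, S7}. Their union is {1, 2, 3, 4, 5, 6, 7, 8, 9, 10, 11}, which is all 11 specialties.
No 3 of the 8 doctors cover everything (all 56 combinations miss at least one specialty), so 4 is optimal.

4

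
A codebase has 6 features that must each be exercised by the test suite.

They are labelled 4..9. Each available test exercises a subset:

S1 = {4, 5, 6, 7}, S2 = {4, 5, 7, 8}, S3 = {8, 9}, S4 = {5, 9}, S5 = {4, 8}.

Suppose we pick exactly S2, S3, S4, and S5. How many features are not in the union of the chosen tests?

Union of S2, S3, S4, S5 = {4, 5, 7, 8, 9}.
Not covered: 6 — 1 feature.

1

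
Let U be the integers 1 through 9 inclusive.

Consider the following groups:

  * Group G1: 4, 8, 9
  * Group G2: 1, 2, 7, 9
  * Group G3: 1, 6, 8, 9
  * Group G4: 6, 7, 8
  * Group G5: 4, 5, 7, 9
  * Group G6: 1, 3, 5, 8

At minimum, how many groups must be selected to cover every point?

4

G1, G2, G3, and G6 cover everything between them: the union {1, 2, 3, 4, 5, 6, 7, 8, 9} is all of U.
No 3 of the 6 groups cover everything (all 20 combinations miss at least one point), so 4 is optimal.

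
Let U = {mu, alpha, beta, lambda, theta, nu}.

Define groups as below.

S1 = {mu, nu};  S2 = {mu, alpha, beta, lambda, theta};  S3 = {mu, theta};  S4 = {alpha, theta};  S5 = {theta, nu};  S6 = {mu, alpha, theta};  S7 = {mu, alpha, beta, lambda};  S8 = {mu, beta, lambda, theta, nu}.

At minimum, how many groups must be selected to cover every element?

Take {S2, S8}. Their union is {mu, alpha, beta, lambda, theta, nu}, which is all 6 elements.
No single group has all 6 elements (the largest, S2, has 5), so 2 is optimal.

2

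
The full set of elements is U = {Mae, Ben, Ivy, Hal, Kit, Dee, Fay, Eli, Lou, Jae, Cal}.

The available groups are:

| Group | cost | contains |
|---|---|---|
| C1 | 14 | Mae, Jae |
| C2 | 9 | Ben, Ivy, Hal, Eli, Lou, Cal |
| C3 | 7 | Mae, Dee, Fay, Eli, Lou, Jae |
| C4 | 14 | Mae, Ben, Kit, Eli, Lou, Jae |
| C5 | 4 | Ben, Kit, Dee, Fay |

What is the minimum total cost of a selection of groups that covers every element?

20

C2, C3, C5 together cover every element (C2 ∪ C3 ∪ C5 = {Mae, Ben, Ivy, Hal, Kit, Dee, Fay, Eli, Lou, Jae, Cal}); total cost 9 + 7 + 4 = 20.
No covering selection has total cost below 20.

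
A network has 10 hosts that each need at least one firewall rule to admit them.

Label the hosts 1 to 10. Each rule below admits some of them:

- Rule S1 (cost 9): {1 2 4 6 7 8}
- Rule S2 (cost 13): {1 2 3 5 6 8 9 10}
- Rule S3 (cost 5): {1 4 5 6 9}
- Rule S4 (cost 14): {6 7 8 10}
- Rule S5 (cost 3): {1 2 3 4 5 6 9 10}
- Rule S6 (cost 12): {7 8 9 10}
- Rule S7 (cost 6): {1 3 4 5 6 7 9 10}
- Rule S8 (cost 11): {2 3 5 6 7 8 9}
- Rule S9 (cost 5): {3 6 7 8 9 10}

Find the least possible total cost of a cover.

8

S5, S9 together cover every host (S5 ∪ S9 = {1, 2, 3, 4, 5, 6, 7, 8, 9, 10}); total cost 3 + 5 = 8.
No covering selection has total cost below 8.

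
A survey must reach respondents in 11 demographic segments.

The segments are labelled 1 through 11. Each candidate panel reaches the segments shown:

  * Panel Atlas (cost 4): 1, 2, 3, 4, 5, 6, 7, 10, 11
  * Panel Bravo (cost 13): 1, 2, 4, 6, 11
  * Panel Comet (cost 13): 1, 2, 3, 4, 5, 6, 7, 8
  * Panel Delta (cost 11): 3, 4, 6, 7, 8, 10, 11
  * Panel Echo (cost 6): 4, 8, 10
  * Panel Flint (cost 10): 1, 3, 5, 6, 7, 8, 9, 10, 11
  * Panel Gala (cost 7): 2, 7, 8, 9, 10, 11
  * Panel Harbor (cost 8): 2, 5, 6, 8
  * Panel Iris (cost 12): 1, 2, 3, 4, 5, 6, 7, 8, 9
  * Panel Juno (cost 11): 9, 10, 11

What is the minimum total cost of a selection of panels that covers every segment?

11

Atlas, Gala together cover every segment (Atlas ∪ Gala = {1, 2, 3, 4, 5, 6, 7, 8, 9, 10, 11}); total cost 4 + 7 = 11.
No covering selection has total cost below 11.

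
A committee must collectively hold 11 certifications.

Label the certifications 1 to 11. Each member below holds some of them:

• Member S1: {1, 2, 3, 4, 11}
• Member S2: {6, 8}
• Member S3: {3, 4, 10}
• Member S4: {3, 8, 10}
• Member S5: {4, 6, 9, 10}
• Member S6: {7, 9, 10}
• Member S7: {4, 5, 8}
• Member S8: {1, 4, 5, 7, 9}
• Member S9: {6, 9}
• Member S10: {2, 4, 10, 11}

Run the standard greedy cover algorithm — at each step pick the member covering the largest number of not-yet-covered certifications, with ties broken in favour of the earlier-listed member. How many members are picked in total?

Greedy: pick S1 (covers 5 new) → pick S5 (covers 3 new) → pick S7 (covers 2 new) → pick S6 (covers 1 new). Total picks: 4.

4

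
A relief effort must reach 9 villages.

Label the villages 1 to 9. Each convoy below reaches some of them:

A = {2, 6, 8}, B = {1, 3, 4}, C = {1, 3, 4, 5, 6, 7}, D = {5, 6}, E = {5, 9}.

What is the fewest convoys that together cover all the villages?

A and C and E together: A ∪ C ∪ E = {1, 2, 3, 4, 5, 6, 7, 8, 9} — every village is covered.
Only A contains 2, so A is forced; the remaining 6 villages need at least 2 more convoys (each remaining convoy adds at most 5) — so at least 3 convoys are needed, and 3 is optimal.

3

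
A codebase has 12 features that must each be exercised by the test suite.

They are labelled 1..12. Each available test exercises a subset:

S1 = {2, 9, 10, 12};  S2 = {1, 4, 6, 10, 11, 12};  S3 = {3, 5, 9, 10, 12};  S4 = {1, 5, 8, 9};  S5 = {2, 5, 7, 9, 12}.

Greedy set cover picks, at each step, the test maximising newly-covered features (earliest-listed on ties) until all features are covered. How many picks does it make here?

Greedy: pick S2 (covers 6 new) → pick S5 (covers 4 new) → pick S3 (covers 1 new) → pick S4 (covers 1 new). Total picks: 4.

4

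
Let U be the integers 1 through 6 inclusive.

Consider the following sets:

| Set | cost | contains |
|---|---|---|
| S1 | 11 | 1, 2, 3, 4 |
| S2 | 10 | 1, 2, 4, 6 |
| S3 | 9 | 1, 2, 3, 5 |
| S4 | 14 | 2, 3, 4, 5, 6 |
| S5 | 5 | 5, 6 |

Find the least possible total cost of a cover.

16

S1, S5 together cover every point (S1 ∪ S5 = {1, 2, 3, 4, 5, 6}); total cost 11 + 5 = 16.
The greedy pick S3, S2 costs 19; no covering selection beats 16.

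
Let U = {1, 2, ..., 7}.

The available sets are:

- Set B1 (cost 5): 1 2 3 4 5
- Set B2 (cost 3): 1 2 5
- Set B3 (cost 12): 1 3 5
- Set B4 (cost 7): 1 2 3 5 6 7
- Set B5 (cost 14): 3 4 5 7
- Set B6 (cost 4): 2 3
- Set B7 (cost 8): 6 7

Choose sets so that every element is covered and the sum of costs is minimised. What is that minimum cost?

12

B1, B4 together cover every element (B1 ∪ B4 = {1, 2, 3, 4, 5, 6, 7}); total cost 5 + 7 = 12.
No covering selection has total cost below 12.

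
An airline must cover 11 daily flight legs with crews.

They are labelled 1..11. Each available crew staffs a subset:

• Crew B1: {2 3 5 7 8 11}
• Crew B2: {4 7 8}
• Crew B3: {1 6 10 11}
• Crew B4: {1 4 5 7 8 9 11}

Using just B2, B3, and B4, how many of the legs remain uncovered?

Union of B2, B3, B4 = {1, 4, 5, 6, 7, 8, 9, 10, 11}.
Not covered: 2, 3 — 2 legs.

2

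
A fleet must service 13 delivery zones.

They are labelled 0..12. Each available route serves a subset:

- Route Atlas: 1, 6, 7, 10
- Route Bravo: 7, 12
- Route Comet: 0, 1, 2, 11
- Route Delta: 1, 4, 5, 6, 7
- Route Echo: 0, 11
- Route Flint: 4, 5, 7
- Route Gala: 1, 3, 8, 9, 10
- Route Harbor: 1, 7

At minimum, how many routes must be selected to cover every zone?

4

Take {Bravo, Comet, Delta, Gala}. Their union is {0, 1, 2, 3, 4, 5, 6, 7, 8, 9, 10, 11, 12}, which is all 13 zones.
Only Comet contains 2, so Comet is forced; the remaining 9 zones need at least 3 more routes (each remaining route adds at most 4) — so at least 4 routes are needed, and 4 is optimal.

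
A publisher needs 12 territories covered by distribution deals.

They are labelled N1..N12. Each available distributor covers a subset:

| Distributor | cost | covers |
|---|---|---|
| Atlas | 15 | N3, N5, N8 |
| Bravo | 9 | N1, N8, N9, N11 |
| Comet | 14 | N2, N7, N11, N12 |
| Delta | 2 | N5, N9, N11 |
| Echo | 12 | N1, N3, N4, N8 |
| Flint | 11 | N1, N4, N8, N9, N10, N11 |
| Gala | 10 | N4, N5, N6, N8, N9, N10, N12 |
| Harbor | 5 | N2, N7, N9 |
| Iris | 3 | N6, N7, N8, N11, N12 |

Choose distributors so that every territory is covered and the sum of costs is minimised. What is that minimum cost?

Delta, Echo, Gala, Harbor together cover every territory (Delta ∪ Echo ∪ Gala ∪ Harbor = {N1, N2, N3, N4, N5, N6, N7, N8, N9, N10, N11, N12}); total cost 2 + 12 + 10 + 5 = 29.
The greedy pick Iris, Delta, Flint, Harbor, Echo costs 33; no covering selection beats 29.

29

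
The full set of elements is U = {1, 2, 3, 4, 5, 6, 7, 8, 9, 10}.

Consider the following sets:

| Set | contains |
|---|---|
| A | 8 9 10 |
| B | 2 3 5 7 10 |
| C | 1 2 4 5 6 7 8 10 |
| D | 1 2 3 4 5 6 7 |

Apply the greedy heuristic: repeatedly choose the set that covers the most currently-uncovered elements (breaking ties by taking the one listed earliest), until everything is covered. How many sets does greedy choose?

3

Greedy: pick C (covers 8 new) → pick A (covers 1 new) → pick B (covers 1 new). Total picks: 3.
(The true minimum cover uses only 2 sets, so greedy is not optimal here.)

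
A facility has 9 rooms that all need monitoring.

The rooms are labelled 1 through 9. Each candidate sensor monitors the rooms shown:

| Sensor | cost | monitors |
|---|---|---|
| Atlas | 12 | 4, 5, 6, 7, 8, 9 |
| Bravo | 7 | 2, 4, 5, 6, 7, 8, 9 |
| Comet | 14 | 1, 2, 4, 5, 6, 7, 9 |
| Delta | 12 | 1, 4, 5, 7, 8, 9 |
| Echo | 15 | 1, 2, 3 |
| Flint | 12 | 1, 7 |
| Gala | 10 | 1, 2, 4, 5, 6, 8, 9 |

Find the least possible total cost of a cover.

Bravo, Echo together cover every room (Bravo ∪ Echo = {1, 2, 3, 4, 5, 6, 7, 8, 9}); total cost 7 + 15 = 22.
No covering selection has total cost below 22.

22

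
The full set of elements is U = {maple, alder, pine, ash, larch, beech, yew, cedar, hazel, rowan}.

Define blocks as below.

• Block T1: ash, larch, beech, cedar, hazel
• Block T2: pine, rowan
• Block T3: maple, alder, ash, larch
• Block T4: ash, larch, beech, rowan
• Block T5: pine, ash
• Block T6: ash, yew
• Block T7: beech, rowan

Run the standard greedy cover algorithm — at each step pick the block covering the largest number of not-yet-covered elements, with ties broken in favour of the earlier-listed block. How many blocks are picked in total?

4

Greedy: pick T1 (covers 5 new) → pick T2 (covers 2 new) → pick T3 (covers 2 new) → pick T6 (covers 1 new). Total picks: 4.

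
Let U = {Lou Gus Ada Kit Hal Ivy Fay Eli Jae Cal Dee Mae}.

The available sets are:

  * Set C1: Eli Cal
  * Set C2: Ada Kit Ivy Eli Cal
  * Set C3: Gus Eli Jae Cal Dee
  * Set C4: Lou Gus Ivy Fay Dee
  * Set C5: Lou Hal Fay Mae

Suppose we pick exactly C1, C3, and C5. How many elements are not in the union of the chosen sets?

3

Union of C1, C3, C5 = {Lou, Gus, Hal, Fay, Eli, Jae, Cal, Dee, Mae}.
Not covered: Ada, Kit, Ivy — 3 elements.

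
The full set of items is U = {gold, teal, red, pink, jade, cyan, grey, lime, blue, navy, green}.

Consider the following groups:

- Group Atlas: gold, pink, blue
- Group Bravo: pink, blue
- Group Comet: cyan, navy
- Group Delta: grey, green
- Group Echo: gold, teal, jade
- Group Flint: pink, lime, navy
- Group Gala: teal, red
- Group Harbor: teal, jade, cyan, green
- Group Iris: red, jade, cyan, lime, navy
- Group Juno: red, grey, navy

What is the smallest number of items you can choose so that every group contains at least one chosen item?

4

H = {teal, pink, navy, green} meets every group (each contains at least one member of H), and |H| = 4.
The groups Bravo, Comet, Delta, Gala are pairwise disjoint, so any hitting set needs a separate item for each — at least 4. Hence 4 is optimal.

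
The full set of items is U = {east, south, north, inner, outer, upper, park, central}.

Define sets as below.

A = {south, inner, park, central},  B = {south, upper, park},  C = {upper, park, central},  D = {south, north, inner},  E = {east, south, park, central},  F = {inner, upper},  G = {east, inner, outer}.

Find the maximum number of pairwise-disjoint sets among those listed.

E, F are pairwise disjoint (E={east,south,park,central}; F={inner,upper}).
Every remaining set overlaps one of these, and no 3 of the listed sets are pairwise disjoint, so 2 is the maximum.

2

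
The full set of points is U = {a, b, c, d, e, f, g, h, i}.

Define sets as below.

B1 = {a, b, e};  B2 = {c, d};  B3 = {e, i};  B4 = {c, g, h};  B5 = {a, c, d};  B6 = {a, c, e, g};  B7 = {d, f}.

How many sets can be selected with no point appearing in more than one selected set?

3

B1, B4, B7 are pairwise disjoint (B1={a,b,e}; B4={c,g,h}; B7={d,f}).
Every remaining set overlaps one of these, and no 4 of the listed sets are pairwise disjoint, so 3 is the maximum.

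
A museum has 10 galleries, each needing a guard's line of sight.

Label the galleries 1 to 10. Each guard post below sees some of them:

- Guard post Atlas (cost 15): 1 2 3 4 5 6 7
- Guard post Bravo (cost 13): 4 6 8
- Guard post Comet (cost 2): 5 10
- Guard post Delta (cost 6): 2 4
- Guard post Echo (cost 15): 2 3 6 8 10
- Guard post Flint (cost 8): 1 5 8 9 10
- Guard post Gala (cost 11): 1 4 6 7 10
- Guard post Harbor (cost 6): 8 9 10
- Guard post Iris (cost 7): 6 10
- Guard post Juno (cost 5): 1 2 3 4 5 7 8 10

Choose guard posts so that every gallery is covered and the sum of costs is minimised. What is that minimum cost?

18

Harbor, Iris, Juno together cover every gallery (Harbor ∪ Iris ∪ Juno = {1, 2, 3, 4, 5, 6, 7, 8, 9, 10}); total cost 6 + 7 + 5 = 18.
No covering selection has total cost below 18.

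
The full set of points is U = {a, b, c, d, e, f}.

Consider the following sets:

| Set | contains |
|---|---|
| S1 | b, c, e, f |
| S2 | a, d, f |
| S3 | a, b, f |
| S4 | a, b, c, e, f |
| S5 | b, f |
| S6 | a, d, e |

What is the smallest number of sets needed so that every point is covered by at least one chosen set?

2

S2 and S4 cover everything between them: the union {a, b, c, d, e, f} is all of U.
No single set has all 6 points (the largest, S4, has 5), so 2 is optimal.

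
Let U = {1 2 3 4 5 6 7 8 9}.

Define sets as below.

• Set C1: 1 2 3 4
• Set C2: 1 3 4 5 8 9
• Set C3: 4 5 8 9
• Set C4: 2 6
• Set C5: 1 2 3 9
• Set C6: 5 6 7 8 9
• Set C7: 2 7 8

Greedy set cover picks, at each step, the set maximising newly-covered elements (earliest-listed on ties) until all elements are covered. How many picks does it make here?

3

Greedy: pick C2 (covers 6 new) → pick C4 (covers 2 new) → pick C6 (covers 1 new). Total picks: 3.
(The true minimum cover uses only 2 sets, so greedy is not optimal here.)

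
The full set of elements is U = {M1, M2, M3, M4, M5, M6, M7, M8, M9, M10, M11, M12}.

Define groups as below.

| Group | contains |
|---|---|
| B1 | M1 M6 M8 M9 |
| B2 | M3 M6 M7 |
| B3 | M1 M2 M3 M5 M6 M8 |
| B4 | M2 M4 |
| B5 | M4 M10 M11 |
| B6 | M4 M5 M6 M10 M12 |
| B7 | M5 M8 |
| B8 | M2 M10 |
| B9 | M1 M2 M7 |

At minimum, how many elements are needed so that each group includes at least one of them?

4

Take H = {M2, M6, M8, M11}. Each listed group contains at least one of these, so H is a hitting set of size 4.
No choice of 3 elements meets every group, so 4 is the minimum.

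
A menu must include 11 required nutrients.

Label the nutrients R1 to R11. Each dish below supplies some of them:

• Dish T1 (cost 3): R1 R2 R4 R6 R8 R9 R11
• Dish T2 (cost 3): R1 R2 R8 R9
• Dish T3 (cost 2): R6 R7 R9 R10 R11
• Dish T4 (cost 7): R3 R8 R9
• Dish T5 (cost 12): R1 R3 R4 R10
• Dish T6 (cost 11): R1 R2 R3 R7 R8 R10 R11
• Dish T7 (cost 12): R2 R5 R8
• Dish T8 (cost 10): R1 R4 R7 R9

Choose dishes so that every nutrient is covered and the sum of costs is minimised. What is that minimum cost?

24

T1, T3, T4, T7 together cover every nutrient (T1 ∪ T3 ∪ T4 ∪ T7 = {R1, R2, R3, R4, R5, R6, R7, R8, R9, R10, R11}); total cost 3 + 2 + 7 + 12 = 24.
No covering selection has total cost below 24.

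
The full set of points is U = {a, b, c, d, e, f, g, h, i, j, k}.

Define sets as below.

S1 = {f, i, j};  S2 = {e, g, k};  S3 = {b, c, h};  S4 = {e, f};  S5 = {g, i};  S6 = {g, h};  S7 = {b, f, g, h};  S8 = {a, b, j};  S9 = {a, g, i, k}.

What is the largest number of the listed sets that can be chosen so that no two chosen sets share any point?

S4, S6, S8 are pairwise disjoint (S4={e,f}; S6={g,h}; S8={a,b,j}).
Every remaining set overlaps one of these, and no 4 of the listed sets are pairwise disjoint, so 3 is the maximum.

3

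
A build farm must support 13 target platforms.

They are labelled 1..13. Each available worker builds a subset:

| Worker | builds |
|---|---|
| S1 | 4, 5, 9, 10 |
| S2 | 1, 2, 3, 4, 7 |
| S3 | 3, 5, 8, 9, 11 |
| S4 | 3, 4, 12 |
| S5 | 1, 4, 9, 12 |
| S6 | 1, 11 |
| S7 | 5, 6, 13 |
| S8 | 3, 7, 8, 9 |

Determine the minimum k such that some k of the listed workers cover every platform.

S1 and S2 and S3 and S4 and S7 together: S1 ∪ S2 ∪ S3 ∪ S4 ∪ S7 = {1, 2, 3, 4, 5, 6, 7, 8, 9, 10, 11, 12, 13} — every platform is covered.
No 4 of the 8 workers cover everything (all 70 combinations miss at least one platform), so 5 is optimal.

5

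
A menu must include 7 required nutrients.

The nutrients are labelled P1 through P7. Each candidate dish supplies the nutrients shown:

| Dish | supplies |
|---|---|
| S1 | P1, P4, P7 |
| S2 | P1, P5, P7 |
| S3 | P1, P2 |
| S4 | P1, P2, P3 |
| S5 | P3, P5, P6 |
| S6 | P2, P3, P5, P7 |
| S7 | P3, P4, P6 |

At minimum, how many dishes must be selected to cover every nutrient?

3

S2 and S6 and S7 together: S2 ∪ S6 ∪ S7 = {P1, P2, P3, P4, P5, P6, P7} — every nutrient is covered.
No 2 of the 7 dishes cover everything (all 21 combinations miss at least one nutrient), so 3 is optimal.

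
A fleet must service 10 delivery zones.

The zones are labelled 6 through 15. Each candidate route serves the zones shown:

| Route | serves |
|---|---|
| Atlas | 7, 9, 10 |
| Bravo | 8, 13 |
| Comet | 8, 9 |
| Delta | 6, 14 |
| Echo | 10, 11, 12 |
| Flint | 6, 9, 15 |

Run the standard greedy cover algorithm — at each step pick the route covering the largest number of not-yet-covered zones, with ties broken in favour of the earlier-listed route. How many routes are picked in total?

Greedy: pick Atlas (covers 3 new) → pick Bravo (covers 2 new) → pick Delta (covers 2 new) → pick Echo (covers 2 new) → pick Flint (covers 1 new). Total picks: 5.

5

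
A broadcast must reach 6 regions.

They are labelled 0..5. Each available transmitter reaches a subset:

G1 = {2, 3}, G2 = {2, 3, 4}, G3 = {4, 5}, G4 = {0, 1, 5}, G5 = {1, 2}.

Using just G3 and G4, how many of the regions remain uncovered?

Union of G3, G4 = {0, 1, 4, 5}.
Not covered: 2, 3 — 2 regions.

2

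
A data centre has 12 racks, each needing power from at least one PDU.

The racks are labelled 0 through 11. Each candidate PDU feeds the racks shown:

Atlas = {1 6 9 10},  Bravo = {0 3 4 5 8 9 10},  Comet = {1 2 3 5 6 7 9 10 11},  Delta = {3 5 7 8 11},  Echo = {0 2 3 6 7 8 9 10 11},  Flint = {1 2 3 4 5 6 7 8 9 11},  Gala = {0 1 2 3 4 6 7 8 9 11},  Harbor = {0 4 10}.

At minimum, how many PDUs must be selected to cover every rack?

Take {Bravo, Comet}. Their union is {0, 1, 2, 3, 4, 5, 6, 7, 8, 9, 10, 11}, which is all 12 racks.
No single PDU has all 12 racks (the largest, Flint, has 10), so 2 is optimal.

2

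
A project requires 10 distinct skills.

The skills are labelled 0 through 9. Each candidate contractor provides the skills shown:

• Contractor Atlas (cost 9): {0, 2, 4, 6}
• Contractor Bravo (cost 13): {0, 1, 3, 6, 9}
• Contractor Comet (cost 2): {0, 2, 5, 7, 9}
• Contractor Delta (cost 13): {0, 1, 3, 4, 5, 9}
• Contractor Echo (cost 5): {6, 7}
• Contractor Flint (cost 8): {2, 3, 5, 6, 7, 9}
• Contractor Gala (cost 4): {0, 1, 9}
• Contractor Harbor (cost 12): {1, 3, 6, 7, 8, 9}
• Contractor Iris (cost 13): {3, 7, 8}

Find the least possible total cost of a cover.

Atlas, Comet, Harbor together cover every skill (Atlas ∪ Comet ∪ Harbor = {0, 1, 2, 3, 4, 5, 6, 7, 8, 9}); total cost 9 + 2 + 12 = 23.
No covering selection has total cost below 23.

23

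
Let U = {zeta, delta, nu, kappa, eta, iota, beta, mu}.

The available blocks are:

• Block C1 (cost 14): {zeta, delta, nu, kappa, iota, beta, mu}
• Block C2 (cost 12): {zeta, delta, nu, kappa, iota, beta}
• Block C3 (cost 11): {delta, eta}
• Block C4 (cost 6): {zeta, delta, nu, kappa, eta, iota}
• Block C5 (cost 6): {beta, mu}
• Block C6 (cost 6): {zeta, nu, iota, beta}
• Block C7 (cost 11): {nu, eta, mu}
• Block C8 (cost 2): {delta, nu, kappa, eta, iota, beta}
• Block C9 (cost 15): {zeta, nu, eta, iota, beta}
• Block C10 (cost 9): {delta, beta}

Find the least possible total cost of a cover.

C4, C5 together cover every element (C4 ∪ C5 = {zeta, delta, nu, kappa, eta, iota, beta, mu}); total cost 6 + 6 = 12.
The greedy pick C8, C4, C5 costs 14; no covering selection beats 12.

12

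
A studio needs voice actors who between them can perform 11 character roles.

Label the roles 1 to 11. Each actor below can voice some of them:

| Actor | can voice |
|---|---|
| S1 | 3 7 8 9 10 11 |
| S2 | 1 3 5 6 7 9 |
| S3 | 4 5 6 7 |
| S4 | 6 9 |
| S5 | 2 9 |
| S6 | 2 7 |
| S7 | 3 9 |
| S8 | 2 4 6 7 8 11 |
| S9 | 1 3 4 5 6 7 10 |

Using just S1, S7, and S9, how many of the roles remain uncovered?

1

Union of S1, S7, S9 = {1, 3, 4, 5, 6, 7, 8, 9, 10, 11}.
Not covered: 2 — 1 role.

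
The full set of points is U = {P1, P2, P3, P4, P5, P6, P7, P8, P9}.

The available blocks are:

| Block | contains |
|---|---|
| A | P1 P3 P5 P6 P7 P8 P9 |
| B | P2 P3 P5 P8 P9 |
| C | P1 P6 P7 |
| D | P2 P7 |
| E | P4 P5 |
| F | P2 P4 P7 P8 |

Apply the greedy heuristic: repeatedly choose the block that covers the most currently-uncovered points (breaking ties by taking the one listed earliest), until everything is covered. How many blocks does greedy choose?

Greedy: pick A (covers 7 new) → pick F (covers 2 new). Total picks: 2.

2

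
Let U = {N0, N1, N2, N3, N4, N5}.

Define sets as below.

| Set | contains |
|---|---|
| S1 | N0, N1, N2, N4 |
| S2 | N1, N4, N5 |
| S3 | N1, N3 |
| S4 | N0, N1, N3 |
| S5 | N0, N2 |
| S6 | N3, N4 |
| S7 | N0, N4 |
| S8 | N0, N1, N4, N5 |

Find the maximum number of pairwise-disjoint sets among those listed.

2

S3, S5 are pairwise disjoint (S3={N1,N3}; S5={N0,N2}).
Every remaining set overlaps one of these, and no 3 of the listed sets are pairwise disjoint, so 2 is the maximum.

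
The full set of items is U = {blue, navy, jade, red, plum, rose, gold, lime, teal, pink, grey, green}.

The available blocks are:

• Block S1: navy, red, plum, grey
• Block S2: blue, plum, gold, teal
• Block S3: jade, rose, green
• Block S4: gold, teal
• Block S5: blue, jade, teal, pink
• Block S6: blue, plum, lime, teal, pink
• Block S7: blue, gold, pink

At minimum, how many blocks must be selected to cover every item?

S1 and S2 and S3 and S6 together: S1 ∪ S2 ∪ S3 ∪ S6 = {blue, navy, jade, red, plum, rose, gold, lime, teal, pink, grey, green} — every item is covered.
Only S6 contains lime, so S6 is forced; the remaining 7 items need at least 3 more blocks (each remaining block adds at most 3) — so at least 4 blocks are needed, and 4 is optimal.

4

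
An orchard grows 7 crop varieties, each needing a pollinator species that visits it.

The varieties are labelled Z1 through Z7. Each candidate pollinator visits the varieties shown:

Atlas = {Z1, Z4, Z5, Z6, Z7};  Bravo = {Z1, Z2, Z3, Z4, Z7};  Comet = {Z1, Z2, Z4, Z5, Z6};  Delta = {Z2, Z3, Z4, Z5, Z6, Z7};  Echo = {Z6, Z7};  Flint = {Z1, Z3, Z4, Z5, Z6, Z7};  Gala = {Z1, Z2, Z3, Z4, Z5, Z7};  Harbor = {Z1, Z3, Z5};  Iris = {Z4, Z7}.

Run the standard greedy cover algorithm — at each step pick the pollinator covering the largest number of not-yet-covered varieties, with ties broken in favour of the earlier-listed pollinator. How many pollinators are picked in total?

Greedy: pick Delta (covers 6 new) → pick Atlas (covers 1 new). Total picks: 2.

2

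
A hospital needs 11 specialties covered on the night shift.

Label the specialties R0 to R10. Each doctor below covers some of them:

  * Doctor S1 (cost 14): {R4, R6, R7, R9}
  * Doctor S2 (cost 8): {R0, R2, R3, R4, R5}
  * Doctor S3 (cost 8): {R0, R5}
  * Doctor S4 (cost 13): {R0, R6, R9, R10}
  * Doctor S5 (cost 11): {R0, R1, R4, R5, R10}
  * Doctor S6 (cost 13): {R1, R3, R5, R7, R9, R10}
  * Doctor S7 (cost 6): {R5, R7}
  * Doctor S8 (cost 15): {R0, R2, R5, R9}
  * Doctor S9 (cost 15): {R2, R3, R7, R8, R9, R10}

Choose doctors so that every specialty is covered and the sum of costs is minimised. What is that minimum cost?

S4, S5, S9 together cover every specialty (S4 ∪ S5 ∪ S9 = {R0, R1, R2, R3, R4, R5, R6, R7, R8, R9, R10}); total cost 13 + 11 + 15 = 39.
The greedy pick S2, S6, S4, S9 costs 49; no covering selection beats 39.

39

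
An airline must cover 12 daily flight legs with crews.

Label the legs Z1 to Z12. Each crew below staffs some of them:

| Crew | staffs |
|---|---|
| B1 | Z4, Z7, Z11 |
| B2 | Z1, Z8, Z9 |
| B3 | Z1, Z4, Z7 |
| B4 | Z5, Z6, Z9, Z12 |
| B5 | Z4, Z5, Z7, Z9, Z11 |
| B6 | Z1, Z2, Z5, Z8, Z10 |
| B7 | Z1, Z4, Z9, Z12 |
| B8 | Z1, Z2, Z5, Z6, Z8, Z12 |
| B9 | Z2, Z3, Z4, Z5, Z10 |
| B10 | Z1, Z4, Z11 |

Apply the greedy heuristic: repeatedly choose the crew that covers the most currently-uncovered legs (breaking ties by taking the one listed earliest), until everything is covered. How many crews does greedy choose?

3

Greedy: pick B8 (covers 6 new) → pick B5 (covers 4 new) → pick B9 (covers 2 new). Total picks: 3.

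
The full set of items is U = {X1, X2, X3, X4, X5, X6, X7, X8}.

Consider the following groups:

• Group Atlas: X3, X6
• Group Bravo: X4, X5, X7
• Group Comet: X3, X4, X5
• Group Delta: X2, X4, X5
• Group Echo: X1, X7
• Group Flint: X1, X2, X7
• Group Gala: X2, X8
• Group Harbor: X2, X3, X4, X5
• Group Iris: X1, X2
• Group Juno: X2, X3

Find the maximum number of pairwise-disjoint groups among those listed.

3

Comet, Echo, Gala are pairwise disjoint (Comet={X3,X4,X5}; Echo={X1,X7}; Gala={X2,X8}).
Every remaining group overlaps one of these, and no 4 of the listed groups are pairwise disjoint, so 3 is the maximum.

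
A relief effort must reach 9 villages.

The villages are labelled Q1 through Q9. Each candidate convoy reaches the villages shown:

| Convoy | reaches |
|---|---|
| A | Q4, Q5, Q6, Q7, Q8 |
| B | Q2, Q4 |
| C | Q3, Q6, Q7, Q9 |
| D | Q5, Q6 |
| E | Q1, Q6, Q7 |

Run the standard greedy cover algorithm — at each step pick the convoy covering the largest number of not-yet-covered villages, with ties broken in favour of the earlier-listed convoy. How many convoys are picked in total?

Greedy: pick A (covers 5 new) → pick C (covers 2 new) → pick B (covers 1 new) → pick E (covers 1 new). Total picks: 4.

4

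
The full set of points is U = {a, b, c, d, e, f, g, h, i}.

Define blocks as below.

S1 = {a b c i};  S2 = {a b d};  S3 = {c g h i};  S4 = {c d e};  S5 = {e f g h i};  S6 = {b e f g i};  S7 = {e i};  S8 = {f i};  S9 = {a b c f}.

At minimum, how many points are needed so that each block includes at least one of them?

The 3 points {b, e, i} hit every block.
No choice of 2 points meets every block, so 3 is the minimum.

3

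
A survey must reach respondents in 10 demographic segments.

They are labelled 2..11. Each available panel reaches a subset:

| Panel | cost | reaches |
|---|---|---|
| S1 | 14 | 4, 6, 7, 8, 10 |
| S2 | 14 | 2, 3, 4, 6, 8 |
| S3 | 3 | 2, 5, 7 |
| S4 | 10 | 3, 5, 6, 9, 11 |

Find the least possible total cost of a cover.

S1, S3, S4 together cover every segment (S1 ∪ S3 ∪ S4 = {2, 3, 4, 5, 6, 7, 8, 9, 10, 11}); total cost 14 + 3 + 10 = 27.
No covering selection has total cost below 27.

27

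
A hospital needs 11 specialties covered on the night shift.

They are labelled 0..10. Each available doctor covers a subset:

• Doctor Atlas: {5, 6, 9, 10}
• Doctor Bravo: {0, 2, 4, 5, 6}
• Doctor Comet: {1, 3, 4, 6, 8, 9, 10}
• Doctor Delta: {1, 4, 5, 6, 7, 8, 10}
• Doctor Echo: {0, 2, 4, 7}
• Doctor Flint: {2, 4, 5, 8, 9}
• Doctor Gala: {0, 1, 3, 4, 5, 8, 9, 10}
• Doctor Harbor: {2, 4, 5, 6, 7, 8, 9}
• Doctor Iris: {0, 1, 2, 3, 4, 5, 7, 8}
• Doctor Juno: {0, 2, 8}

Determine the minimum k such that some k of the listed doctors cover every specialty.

2

Atlas and Iris together: Atlas ∪ Iris = {0, 1, 2, 3, 4, 5, 6, 7, 8, 9, 10} — every specialty is covered.
No single doctor has all 11 specialties (the largest, Gala, has 8), so 2 is optimal.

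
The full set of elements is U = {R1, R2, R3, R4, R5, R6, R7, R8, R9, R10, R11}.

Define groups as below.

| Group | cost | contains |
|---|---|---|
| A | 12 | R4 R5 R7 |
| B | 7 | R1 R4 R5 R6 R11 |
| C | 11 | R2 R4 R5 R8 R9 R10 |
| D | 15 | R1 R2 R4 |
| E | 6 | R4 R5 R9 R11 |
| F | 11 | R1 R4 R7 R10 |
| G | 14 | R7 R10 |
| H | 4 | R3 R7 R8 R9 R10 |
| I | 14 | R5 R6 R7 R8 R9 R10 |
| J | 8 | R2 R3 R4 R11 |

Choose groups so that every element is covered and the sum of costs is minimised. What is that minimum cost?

B, H, J together cover every element (B ∪ H ∪ J = {R1, R2, R3, R4, R5, R6, R7, R8, R9, R10, R11}); total cost 7 + 4 + 8 = 19.
No covering selection has total cost below 19.

19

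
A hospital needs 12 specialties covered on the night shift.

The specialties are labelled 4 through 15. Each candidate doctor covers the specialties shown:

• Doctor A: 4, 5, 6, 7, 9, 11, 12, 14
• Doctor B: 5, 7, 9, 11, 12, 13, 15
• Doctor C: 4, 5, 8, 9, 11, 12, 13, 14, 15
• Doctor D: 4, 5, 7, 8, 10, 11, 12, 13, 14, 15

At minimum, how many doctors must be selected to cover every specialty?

Take {A, D}. Their union is {4, 5, 6, 7, 8, 9, 10, 11, 12, 13, 14, 15}, which is all 12 specialties.
No single doctor has all 12 specialties (the largest, D, has 10), so 2 is optimal.

2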